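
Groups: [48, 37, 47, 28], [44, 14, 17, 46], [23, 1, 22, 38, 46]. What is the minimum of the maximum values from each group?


Find max of each group:
  Group 1: [48, 37, 47, 28] -> max = 48
  Group 2: [44, 14, 17, 46] -> max = 46
  Group 3: [23, 1, 22, 38, 46] -> max = 46
Maxes: [48, 46, 46]
Minimum of maxes = 46
Final answer: 46


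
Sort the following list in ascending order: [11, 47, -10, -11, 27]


Original list: [11, 47, -10, -11, 27]
Repeatedly take the smallest remaining element:
  Remaining [11, 47, -10, -11, 27] -> smallest is -11
  Remaining [11, 47, -10, 27] -> smallest is -10
  Remaining [11, 47, 27] -> smallest is 11
  Remaining [47, 27] -> smallest is 27
  Remaining [47] -> smallest is 47
Collecting the picks in order gives the sorted list.
Final answer: [-11, -10, 11, 27, 47]


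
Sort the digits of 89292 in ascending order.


The number 89292 has digits: 8, 9, 2, 9, 2
Sorted: 2, 2, 8, 9, 9
Joining the sorted digits gives the result.
Final answer: 22899


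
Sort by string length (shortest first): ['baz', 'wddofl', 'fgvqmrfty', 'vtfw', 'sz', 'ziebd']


Compute lengths:
  'baz' has length 3
  'wddofl' has length 6
  'fgvqmrfty' has length 9
  'vtfw' has length 4
  'sz' has length 2
  'ziebd' has length 5
Lengths in increasing order: 2 < 3 < 4 < 5 < 6 < 9
Listing the words in that order gives the answer.
Final answer: ['sz', 'baz', 'vtfw', 'ziebd', 'wddofl', 'fgvqmrfty']


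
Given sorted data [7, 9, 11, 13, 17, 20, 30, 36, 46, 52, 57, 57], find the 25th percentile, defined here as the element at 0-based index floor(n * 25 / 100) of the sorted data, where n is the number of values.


The dataset has n = 12 elements.
Index = floor(12 * 25 / 100) = floor(300 / 100) = floor(3) = 3
Counting from index 0 in the sorted data, the element at index 3 is 13.
Final answer: 13


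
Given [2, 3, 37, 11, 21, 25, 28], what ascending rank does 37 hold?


Sort ascending: [2, 3, 11, 21, 25, 28, 37]
Find 37 in the sorted list.
37 is at position 7 (1-indexed).
Final answer: 7


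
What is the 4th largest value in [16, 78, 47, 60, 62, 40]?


Sort descending: [78, 62, 60, 47, 40, 16]
The 4th element (1-indexed) is at index 3.
Value = 47
Final answer: 47


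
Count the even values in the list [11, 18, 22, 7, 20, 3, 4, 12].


Check each element:
  11 is odd
  18 is even
  22 is even
  7 is odd
  20 is even
  3 is odd
  4 is even
  12 is even
Evens: [18, 22, 20, 4, 12]
Count of evens = 5
Final answer: 5


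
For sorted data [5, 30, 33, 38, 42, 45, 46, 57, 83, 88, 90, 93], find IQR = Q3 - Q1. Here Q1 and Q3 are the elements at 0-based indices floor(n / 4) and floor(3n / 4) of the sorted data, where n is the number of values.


The data has n = 12 elements.
Q1 index = floor(12 / 4) = floor(3) = 3; Q3 index = floor(3 * 12 / 4) = floor(9) = 9
Q1 = element at index 3 = 38
Q3 = element at index 9 = 88
IQR = 88 - 38 = 50
Final answer: 50


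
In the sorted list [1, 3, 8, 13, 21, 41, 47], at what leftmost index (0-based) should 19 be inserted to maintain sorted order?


List is sorted: [1, 3, 8, 13, 21, 41, 47]
We need the leftmost position where 19 can be inserted, i.e. the first index whose element is >= 19 (or the end of the list if none is).
Binary search with low=0, high=7 (0-based indices):
  low=0, high=7, mid=3: a[3]=13 < 19, so low = 4
  low=4, high=7, mid=5: a[5]=41 >= 19, so high = 5
  low=4, high=5, mid=4: a[4]=21 >= 19, so high = 4
Now low = high = 4, so the insertion index is 4.
Final answer: 4


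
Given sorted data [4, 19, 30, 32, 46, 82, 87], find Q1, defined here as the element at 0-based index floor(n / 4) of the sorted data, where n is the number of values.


The list has n = 7 elements.
Q1 index = floor(7 / 4) = floor(1.75) = 1
Counting from index 0 in the sorted data, the element at index 1 is 19.
Final answer: 19


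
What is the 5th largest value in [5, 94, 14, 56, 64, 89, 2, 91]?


Sort descending: [94, 91, 89, 64, 56, 14, 5, 2]
The 5th element (1-indexed) is at index 4.
Value = 56
Final answer: 56


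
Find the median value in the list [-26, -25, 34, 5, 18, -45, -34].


First, sort the list: [-45, -34, -26, -25, 5, 18, 34]
The list has 7 elements (odd count).
The middle index is 3 (0-based), and the element there is -25.
Final answer: -25


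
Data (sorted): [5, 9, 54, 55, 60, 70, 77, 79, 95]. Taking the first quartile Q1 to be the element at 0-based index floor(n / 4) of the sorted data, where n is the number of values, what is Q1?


The list has n = 9 elements.
Q1 index = floor(9 / 4) = floor(2.25) = 2
Counting from index 0 in the sorted data, the element at index 2 is 54.
Final answer: 54


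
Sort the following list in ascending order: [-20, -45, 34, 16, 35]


Original list: [-20, -45, 34, 16, 35]
Repeatedly take the smallest remaining element:
  Remaining [-20, -45, 34, 16, 35] -> smallest is -45
  Remaining [-20, 34, 16, 35] -> smallest is -20
  Remaining [34, 16, 35] -> smallest is 16
  Remaining [34, 35] -> smallest is 34
  Remaining [35] -> smallest is 35
Collecting the picks in order gives the sorted list.
Final answer: [-45, -20, 16, 34, 35]


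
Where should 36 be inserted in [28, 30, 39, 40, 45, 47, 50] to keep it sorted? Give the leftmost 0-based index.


List is sorted: [28, 30, 39, 40, 45, 47, 50]
We need the leftmost position where 36 can be inserted, i.e. the first index whose element is >= 36 (or the end of the list if none is).
Binary search with low=0, high=7 (0-based indices):
  low=0, high=7, mid=3: a[3]=40 >= 36, so high = 3
  low=0, high=3, mid=1: a[1]=30 < 36, so low = 2
  low=2, high=3, mid=2: a[2]=39 >= 36, so high = 2
Now low = high = 2, so the insertion index is 2.
Final answer: 2


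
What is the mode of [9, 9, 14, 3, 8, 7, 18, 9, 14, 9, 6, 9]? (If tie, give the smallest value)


Count the frequency of each value:
  3 appears 1 time(s)
  6 appears 1 time(s)
  7 appears 1 time(s)
  8 appears 1 time(s)
  9 appears 5 time(s)
  14 appears 2 time(s)
  18 appears 1 time(s)
Maximum frequency is 5.
Only 9 reaches that frequency, so it is the mode.
Final answer: 9


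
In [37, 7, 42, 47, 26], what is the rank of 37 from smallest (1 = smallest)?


Sort ascending: [7, 26, 37, 42, 47]
Find 37 in the sorted list.
37 is at position 3 (1-indexed).
Final answer: 3


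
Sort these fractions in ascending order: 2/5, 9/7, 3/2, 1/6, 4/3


Convert to decimal for comparison:
  2/5 = 0.4
  9/7 = 1.2857
  3/2 = 1.5
  1/6 = 0.1667
  4/3 = 1.3333
Decimals in increasing order: 0.1667 < 0.4 < 1.2857 < 1.3333 < 1.5
Writing each back as its fraction gives the sorted order.
Final answer: 1/6, 2/5, 9/7, 4/3, 3/2


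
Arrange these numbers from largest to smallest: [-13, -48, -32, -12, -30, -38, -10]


Original list: [-13, -48, -32, -12, -30, -38, -10]
Repeatedly take the largest remaining element:
  Remaining [-13, -48, -32, -12, -30, -38, -10] -> largest is -10
  Remaining [-13, -48, -32, -12, -30, -38] -> largest is -12
  Remaining [-13, -48, -32, -30, -38] -> largest is -13
  Remaining [-48, -32, -30, -38] -> largest is -30
  Remaining [-48, -32, -38] -> largest is -32
  Remaining [-48, -38] -> largest is -38
  Remaining [-48] -> largest is -48
Collecting the picks in order gives the descending list.
Final answer: [-10, -12, -13, -30, -32, -38, -48]


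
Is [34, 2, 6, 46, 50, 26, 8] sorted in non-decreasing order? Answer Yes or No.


Check consecutive pairs:
  34 <= 2? False
  2 <= 6? True
  6 <= 46? True
  46 <= 50? True
  50 <= 26? False
  26 <= 8? False
3 consecutive pair(s) are out of order, so the list is not sorted.
Final answer: No


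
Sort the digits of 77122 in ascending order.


The number 77122 has digits: 7, 7, 1, 2, 2
Sorted: 1, 2, 2, 7, 7
Joining the sorted digits gives the result.
Final answer: 12277


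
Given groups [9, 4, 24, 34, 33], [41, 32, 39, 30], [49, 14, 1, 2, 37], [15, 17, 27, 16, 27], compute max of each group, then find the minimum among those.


Find max of each group:
  Group 1: [9, 4, 24, 34, 33] -> max = 34
  Group 2: [41, 32, 39, 30] -> max = 41
  Group 3: [49, 14, 1, 2, 37] -> max = 49
  Group 4: [15, 17, 27, 16, 27] -> max = 27
Maxes: [34, 41, 49, 27]
Minimum of maxes = 27
Final answer: 27


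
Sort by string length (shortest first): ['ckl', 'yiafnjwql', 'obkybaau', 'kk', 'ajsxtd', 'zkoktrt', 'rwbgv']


Compute lengths:
  'ckl' has length 3
  'yiafnjwql' has length 9
  'obkybaau' has length 8
  'kk' has length 2
  'ajsxtd' has length 6
  'zkoktrt' has length 7
  'rwbgv' has length 5
Lengths in increasing order: 2 < 3 < 5 < 6 < 7 < 8 < 9
Listing the words in that order gives the answer.
Final answer: ['kk', 'ckl', 'rwbgv', 'ajsxtd', 'zkoktrt', 'obkybaau', 'yiafnjwql']


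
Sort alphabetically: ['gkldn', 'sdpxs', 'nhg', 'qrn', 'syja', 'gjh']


Compare strings character by character (the first differing letter decides):
  'gjh' < 'gkldn' since 'j' < 'k' at position 2
  'gkldn' < 'nhg' since 'g' < 'n' at position 1
  'nhg' < 'qrn' since 'n' < 'q' at position 1
  'qrn' < 'sdpxs' since 'q' < 's' at position 1
  'sdpxs' < 'syja' since 'd' < 'y' at position 2
Chaining these comparisons gives the alphabetical order.
Final answer: ['gjh', 'gkldn', 'nhg', 'qrn', 'sdpxs', 'syja']


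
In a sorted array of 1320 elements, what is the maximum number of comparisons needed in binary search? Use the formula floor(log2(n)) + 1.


Binary search halves the search space each step.
Maximum comparisons = floor(log2(1320)) + 1
log2(1320) = 10.3663
floor(log2(1320)) = 10, so 10 + 1 = 11
Final answer: 11


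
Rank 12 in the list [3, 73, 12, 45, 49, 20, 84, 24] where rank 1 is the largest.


Sort descending: [84, 73, 49, 45, 24, 20, 12, 3]
Find 12 in the sorted list.
12 is at position 7.
Final answer: 7


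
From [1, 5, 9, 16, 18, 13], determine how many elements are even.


Check each element:
  1 is odd
  5 is odd
  9 is odd
  16 is even
  18 is even
  13 is odd
Evens: [16, 18]
Count of evens = 2
Final answer: 2


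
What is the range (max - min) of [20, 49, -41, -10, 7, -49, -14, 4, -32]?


Maximum value: 49
Minimum value: -49
Range = 49 - (-49) = 98
Final answer: 98


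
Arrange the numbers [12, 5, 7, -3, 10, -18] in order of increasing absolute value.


Compute absolute values:
  |12| = 12
  |5| = 5
  |7| = 7
  |-3| = 3
  |10| = 10
  |-18| = 18
Absolute values in increasing order: 3 < 5 < 7 < 10 < 12 < 18
Listing the original numbers in that order gives the answer.
Final answer: [-3, 5, 7, 10, 12, -18]


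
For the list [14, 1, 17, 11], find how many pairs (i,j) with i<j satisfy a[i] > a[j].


For each element, count the later elements that are smaller than it:
  14 (index 0): smaller elements after it = [1, 11] -> 2
  1 (index 1): smaller elements after it = [] -> 0
  17 (index 2): smaller elements after it = [11] -> 1
Total inversions = 2 + 0 + 1 = 3
Final answer: 3


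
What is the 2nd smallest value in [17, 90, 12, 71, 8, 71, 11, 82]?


Sort ascending: [8, 11, 12, 17, 71, 71, 82, 90]
The 2nd element (1-indexed) is at index 1.
Value = 11
Final answer: 11


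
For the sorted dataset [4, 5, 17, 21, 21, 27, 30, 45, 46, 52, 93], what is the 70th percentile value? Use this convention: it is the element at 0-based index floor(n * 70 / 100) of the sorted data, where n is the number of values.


The dataset has n = 11 elements.
Index = floor(11 * 70 / 100) = floor(770 / 100) = floor(7.7) = 7
Counting from index 0 in the sorted data, the element at index 7 is 45.
Final answer: 45


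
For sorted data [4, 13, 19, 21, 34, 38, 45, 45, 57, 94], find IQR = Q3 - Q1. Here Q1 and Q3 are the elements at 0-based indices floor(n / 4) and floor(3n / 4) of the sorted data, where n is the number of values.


The data has n = 10 elements.
Q1 index = floor(10 / 4) = floor(2.5) = 2; Q3 index = floor(3 * 10 / 4) = floor(7.5) = 7
Q1 = element at index 2 = 19
Q3 = element at index 7 = 45
IQR = 45 - 19 = 26
Final answer: 26


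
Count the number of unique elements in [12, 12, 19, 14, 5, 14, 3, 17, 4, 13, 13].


List all unique values:
Distinct values: [3, 4, 5, 12, 13, 14, 17, 19]
Count = 8
Final answer: 8


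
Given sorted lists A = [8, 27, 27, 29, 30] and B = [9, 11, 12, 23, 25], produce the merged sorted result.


List A: [8, 27, 27, 29, 30]
List B: [9, 11, 12, 23, 25]
Repeatedly compare the front elements and take the smaller:
  8 vs 9 -> take 8
  27 vs 9 -> take 9
  27 vs 11 -> take 11
  27 vs 12 -> take 12
  27 vs 23 -> take 23
  27 vs 25 -> take 25
  B is exhausted; append the rest of A: [27, 27, 29, 30]
Final answer: [8, 9, 11, 12, 23, 25, 27, 27, 29, 30]


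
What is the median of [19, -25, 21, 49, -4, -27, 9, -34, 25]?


First, sort the list: [-34, -27, -25, -4, 9, 19, 21, 25, 49]
The list has 9 elements (odd count).
The middle index is 4 (0-based), and the element there is 9.
Final answer: 9


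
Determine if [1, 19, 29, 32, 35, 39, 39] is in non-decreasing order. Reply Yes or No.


Check consecutive pairs:
  1 <= 19? True
  19 <= 29? True
  29 <= 32? True
  32 <= 35? True
  35 <= 39? True
  39 <= 39? True
Every consecutive pair is in order, so the list is non-decreasing.
Final answer: Yes


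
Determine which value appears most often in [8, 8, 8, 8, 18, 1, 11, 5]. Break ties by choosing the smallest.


Count the frequency of each value:
  1 appears 1 time(s)
  5 appears 1 time(s)
  8 appears 4 time(s)
  11 appears 1 time(s)
  18 appears 1 time(s)
Maximum frequency is 4.
Only 8 reaches that frequency, so it is the mode.
Final answer: 8


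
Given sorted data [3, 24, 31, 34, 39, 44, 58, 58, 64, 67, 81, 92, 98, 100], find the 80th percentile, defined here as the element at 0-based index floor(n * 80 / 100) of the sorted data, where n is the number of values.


The dataset has n = 14 elements.
Index = floor(14 * 80 / 100) = floor(1120 / 100) = floor(11.2) = 11
Counting from index 0 in the sorted data, the element at index 11 is 92.
Final answer: 92


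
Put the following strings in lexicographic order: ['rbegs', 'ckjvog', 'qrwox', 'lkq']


Compare strings character by character (the first differing letter decides):
  'ckjvog' < 'lkq' since 'c' < 'l' at position 1
  'lkq' < 'qrwox' since 'l' < 'q' at position 1
  'qrwox' < 'rbegs' since 'q' < 'r' at position 1
Chaining these comparisons gives the alphabetical order.
Final answer: ['ckjvog', 'lkq', 'qrwox', 'rbegs']


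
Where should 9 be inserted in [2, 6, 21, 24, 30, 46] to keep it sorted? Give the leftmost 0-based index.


List is sorted: [2, 6, 21, 24, 30, 46]
We need the leftmost position where 9 can be inserted, i.e. the first index whose element is >= 9 (or the end of the list if none is).
Binary search with low=0, high=6 (0-based indices):
  low=0, high=6, mid=3: a[3]=24 >= 9, so high = 3
  low=0, high=3, mid=1: a[1]=6 < 9, so low = 2
  low=2, high=3, mid=2: a[2]=21 >= 9, so high = 2
Now low = high = 2, so the insertion index is 2.
Final answer: 2


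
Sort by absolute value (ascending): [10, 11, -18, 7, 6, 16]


Compute absolute values:
  |10| = 10
  |11| = 11
  |-18| = 18
  |7| = 7
  |6| = 6
  |16| = 16
Absolute values in increasing order: 6 < 7 < 10 < 11 < 16 < 18
Listing the original numbers in that order gives the answer.
Final answer: [6, 7, 10, 11, 16, -18]


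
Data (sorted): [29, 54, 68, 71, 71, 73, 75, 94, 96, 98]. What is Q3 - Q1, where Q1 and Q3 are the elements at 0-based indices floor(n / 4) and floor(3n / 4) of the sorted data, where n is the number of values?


The data has n = 10 elements.
Q1 index = floor(10 / 4) = floor(2.5) = 2; Q3 index = floor(3 * 10 / 4) = floor(7.5) = 7
Q1 = element at index 2 = 68
Q3 = element at index 7 = 94
IQR = 94 - 68 = 26
Final answer: 26


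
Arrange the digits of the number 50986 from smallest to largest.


The number 50986 has digits: 5, 0, 9, 8, 6
Sorted: 0, 5, 6, 8, 9
Joining the sorted digits gives the result.
Final answer: 05689


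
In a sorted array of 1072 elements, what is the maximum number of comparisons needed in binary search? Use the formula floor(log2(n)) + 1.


Binary search halves the search space each step.
Maximum comparisons = floor(log2(1072)) + 1
log2(1072) = 10.0661
floor(log2(1072)) = 10, so 10 + 1 = 11
Final answer: 11


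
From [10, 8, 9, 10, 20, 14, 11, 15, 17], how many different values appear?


List all unique values:
Distinct values: [8, 9, 10, 11, 14, 15, 17, 20]
Count = 8
Final answer: 8


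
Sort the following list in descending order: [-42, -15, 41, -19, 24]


Original list: [-42, -15, 41, -19, 24]
Repeatedly take the largest remaining element:
  Remaining [-42, -15, 41, -19, 24] -> largest is 41
  Remaining [-42, -15, -19, 24] -> largest is 24
  Remaining [-42, -15, -19] -> largest is -15
  Remaining [-42, -19] -> largest is -19
  Remaining [-42] -> largest is -42
Collecting the picks in order gives the descending list.
Final answer: [41, 24, -15, -19, -42]


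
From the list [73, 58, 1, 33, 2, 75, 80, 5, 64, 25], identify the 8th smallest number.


Sort ascending: [1, 2, 5, 25, 33, 58, 64, 73, 75, 80]
The 8th element (1-indexed) is at index 7.
Value = 73
Final answer: 73


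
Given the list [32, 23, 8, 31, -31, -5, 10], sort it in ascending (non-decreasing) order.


Original list: [32, 23, 8, 31, -31, -5, 10]
Repeatedly take the smallest remaining element:
  Remaining [32, 23, 8, 31, -31, -5, 10] -> smallest is -31
  Remaining [32, 23, 8, 31, -5, 10] -> smallest is -5
  Remaining [32, 23, 8, 31, 10] -> smallest is 8
  Remaining [32, 23, 31, 10] -> smallest is 10
  Remaining [32, 23, 31] -> smallest is 23
  Remaining [32, 31] -> smallest is 31
  Remaining [32] -> smallest is 32
Collecting the picks in order gives the sorted list.
Final answer: [-31, -5, 8, 10, 23, 31, 32]


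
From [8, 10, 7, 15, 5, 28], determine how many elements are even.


Check each element:
  8 is even
  10 is even
  7 is odd
  15 is odd
  5 is odd
  28 is even
Evens: [8, 10, 28]
Count of evens = 3
Final answer: 3


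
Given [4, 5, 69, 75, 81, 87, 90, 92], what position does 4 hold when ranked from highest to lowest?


Sort descending: [92, 90, 87, 81, 75, 69, 5, 4]
Find 4 in the sorted list.
4 is at position 8.
Final answer: 8


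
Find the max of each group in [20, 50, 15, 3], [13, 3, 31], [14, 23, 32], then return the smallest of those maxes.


Find max of each group:
  Group 1: [20, 50, 15, 3] -> max = 50
  Group 2: [13, 3, 31] -> max = 31
  Group 3: [14, 23, 32] -> max = 32
Maxes: [50, 31, 32]
Minimum of maxes = 31
Final answer: 31


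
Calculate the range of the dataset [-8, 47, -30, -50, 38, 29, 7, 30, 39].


Maximum value: 47
Minimum value: -50
Range = 47 - (-50) = 97
Final answer: 97


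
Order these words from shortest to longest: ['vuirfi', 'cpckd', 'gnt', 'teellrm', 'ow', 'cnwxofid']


Compute lengths:
  'vuirfi' has length 6
  'cpckd' has length 5
  'gnt' has length 3
  'teellrm' has length 7
  'ow' has length 2
  'cnwxofid' has length 8
Lengths in increasing order: 2 < 3 < 5 < 6 < 7 < 8
Listing the words in that order gives the answer.
Final answer: ['ow', 'gnt', 'cpckd', 'vuirfi', 'teellrm', 'cnwxofid']


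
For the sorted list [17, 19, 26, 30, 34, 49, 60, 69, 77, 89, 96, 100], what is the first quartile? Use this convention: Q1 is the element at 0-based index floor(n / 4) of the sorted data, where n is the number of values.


The list has n = 12 elements.
Q1 index = floor(12 / 4) = floor(3) = 3
Counting from index 0 in the sorted data, the element at index 3 is 30.
Final answer: 30


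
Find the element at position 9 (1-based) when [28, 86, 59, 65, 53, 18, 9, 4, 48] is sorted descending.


Sort descending: [86, 65, 59, 53, 48, 28, 18, 9, 4]
The 9th element (1-indexed) is at index 8.
Value = 4
Final answer: 4


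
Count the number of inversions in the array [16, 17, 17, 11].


For each element, count the later elements that are smaller than it:
  16 (index 0): smaller elements after it = [11] -> 1
  17 (index 1): smaller elements after it = [11] -> 1
  17 (index 2): smaller elements after it = [11] -> 1
Total inversions = 1 + 1 + 1 = 3
Final answer: 3


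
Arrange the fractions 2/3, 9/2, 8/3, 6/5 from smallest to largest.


Convert to decimal for comparison:
  2/3 = 0.6667
  9/2 = 4.5
  8/3 = 2.6667
  6/5 = 1.2
Decimals in increasing order: 0.6667 < 1.2 < 2.6667 < 4.5
Writing each back as its fraction gives the sorted order.
Final answer: 2/3, 6/5, 8/3, 9/2


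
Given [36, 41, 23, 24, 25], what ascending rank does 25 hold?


Sort ascending: [23, 24, 25, 36, 41]
Find 25 in the sorted list.
25 is at position 3 (1-indexed).
Final answer: 3


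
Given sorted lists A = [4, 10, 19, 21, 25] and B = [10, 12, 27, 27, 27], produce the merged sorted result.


List A: [4, 10, 19, 21, 25]
List B: [10, 12, 27, 27, 27]
Repeatedly compare the front elements and take the smaller:
  4 vs 10 -> take 4
  10 vs 10 -> take 10
  19 vs 10 -> take 10
  19 vs 12 -> take 12
  19 vs 27 -> take 19
  21 vs 27 -> take 21
  25 vs 27 -> take 25
  A is exhausted; append the rest of B: [27, 27, 27]
Final answer: [4, 10, 10, 12, 19, 21, 25, 27, 27, 27]


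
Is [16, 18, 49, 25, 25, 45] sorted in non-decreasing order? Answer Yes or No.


Check consecutive pairs:
  16 <= 18? True
  18 <= 49? True
  49 <= 25? False
  25 <= 25? True
  25 <= 45? True
1 consecutive pair(s) are out of order, so the list is not sorted.
Final answer: No


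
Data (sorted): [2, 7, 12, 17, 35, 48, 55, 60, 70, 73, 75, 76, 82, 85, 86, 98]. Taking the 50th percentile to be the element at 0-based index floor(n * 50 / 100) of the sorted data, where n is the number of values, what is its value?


The dataset has n = 16 elements.
Index = floor(16 * 50 / 100) = floor(800 / 100) = floor(8) = 8
Counting from index 0 in the sorted data, the element at index 8 is 70.
Final answer: 70


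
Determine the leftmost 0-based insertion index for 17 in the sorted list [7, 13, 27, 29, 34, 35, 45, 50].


List is sorted: [7, 13, 27, 29, 34, 35, 45, 50]
We need the leftmost position where 17 can be inserted, i.e. the first index whose element is >= 17 (or the end of the list if none is).
Binary search with low=0, high=8 (0-based indices):
  low=0, high=8, mid=4: a[4]=34 >= 17, so high = 4
  low=0, high=4, mid=2: a[2]=27 >= 17, so high = 2
  low=0, high=2, mid=1: a[1]=13 < 17, so low = 2
Now low = high = 2, so the insertion index is 2.
Final answer: 2


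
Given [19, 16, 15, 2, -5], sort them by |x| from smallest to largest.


Compute absolute values:
  |19| = 19
  |16| = 16
  |15| = 15
  |2| = 2
  |-5| = 5
Absolute values in increasing order: 2 < 5 < 15 < 16 < 19
Listing the original numbers in that order gives the answer.
Final answer: [2, -5, 15, 16, 19]


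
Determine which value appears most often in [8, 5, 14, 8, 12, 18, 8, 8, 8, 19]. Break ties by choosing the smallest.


Count the frequency of each value:
  5 appears 1 time(s)
  8 appears 5 time(s)
  12 appears 1 time(s)
  14 appears 1 time(s)
  18 appears 1 time(s)
  19 appears 1 time(s)
Maximum frequency is 5.
Only 8 reaches that frequency, so it is the mode.
Final answer: 8


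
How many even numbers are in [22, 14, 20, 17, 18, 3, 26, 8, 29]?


Check each element:
  22 is even
  14 is even
  20 is even
  17 is odd
  18 is even
  3 is odd
  26 is even
  8 is even
  29 is odd
Evens: [22, 14, 20, 18, 26, 8]
Count of evens = 6
Final answer: 6


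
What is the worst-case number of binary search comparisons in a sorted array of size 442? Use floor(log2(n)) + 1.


Binary search halves the search space each step.
Maximum comparisons = floor(log2(442)) + 1
log2(442) = 8.7879
floor(log2(442)) = 8, so 8 + 1 = 9
Final answer: 9


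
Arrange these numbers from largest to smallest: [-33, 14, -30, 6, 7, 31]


Original list: [-33, 14, -30, 6, 7, 31]
Repeatedly take the largest remaining element:
  Remaining [-33, 14, -30, 6, 7, 31] -> largest is 31
  Remaining [-33, 14, -30, 6, 7] -> largest is 14
  Remaining [-33, -30, 6, 7] -> largest is 7
  Remaining [-33, -30, 6] -> largest is 6
  Remaining [-33, -30] -> largest is -30
  Remaining [-33] -> largest is -33
Collecting the picks in order gives the descending list.
Final answer: [31, 14, 7, 6, -30, -33]


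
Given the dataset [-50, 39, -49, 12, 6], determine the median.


First, sort the list: [-50, -49, 6, 12, 39]
The list has 5 elements (odd count).
The middle index is 2 (0-based), and the element there is 6.
Final answer: 6


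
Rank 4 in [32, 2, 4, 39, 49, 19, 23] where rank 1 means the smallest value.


Sort ascending: [2, 4, 19, 23, 32, 39, 49]
Find 4 in the sorted list.
4 is at position 2 (1-indexed).
Final answer: 2


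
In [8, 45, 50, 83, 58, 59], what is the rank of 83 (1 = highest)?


Sort descending: [83, 59, 58, 50, 45, 8]
Find 83 in the sorted list.
83 is at position 1.
Final answer: 1


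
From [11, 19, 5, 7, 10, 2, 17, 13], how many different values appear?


List all unique values:
Distinct values: [2, 5, 7, 10, 11, 13, 17, 19]
Count = 8
Final answer: 8


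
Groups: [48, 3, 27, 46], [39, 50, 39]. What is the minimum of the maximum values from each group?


Find max of each group:
  Group 1: [48, 3, 27, 46] -> max = 48
  Group 2: [39, 50, 39] -> max = 50
Maxes: [48, 50]
Minimum of maxes = 48
Final answer: 48


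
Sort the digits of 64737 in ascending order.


The number 64737 has digits: 6, 4, 7, 3, 7
Sorted: 3, 4, 6, 7, 7
Joining the sorted digits gives the result.
Final answer: 34677


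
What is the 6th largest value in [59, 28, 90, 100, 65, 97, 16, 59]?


Sort descending: [100, 97, 90, 65, 59, 59, 28, 16]
The 6th element (1-indexed) is at index 5.
Value = 59
Final answer: 59


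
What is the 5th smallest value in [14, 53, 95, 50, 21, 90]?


Sort ascending: [14, 21, 50, 53, 90, 95]
The 5th element (1-indexed) is at index 4.
Value = 90
Final answer: 90


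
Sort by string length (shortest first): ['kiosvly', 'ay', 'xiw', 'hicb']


Compute lengths:
  'kiosvly' has length 7
  'ay' has length 2
  'xiw' has length 3
  'hicb' has length 4
Lengths in increasing order: 2 < 3 < 4 < 7
Listing the words in that order gives the answer.
Final answer: ['ay', 'xiw', 'hicb', 'kiosvly']


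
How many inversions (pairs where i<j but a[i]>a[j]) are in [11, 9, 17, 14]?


For each element, count the later elements that are smaller than it:
  11 (index 0): smaller elements after it = [9] -> 1
  9 (index 1): smaller elements after it = [] -> 0
  17 (index 2): smaller elements after it = [14] -> 1
Total inversions = 1 + 0 + 1 = 2
Final answer: 2


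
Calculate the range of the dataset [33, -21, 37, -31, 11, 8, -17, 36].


Maximum value: 37
Minimum value: -31
Range = 37 - (-31) = 68
Final answer: 68


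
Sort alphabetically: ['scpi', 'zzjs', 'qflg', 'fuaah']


Compare strings character by character (the first differing letter decides):
  'fuaah' < 'qflg' since 'f' < 'q' at position 1
  'qflg' < 'scpi' since 'q' < 's' at position 1
  'scpi' < 'zzjs' since 's' < 'z' at position 1
Chaining these comparisons gives the alphabetical order.
Final answer: ['fuaah', 'qflg', 'scpi', 'zzjs']


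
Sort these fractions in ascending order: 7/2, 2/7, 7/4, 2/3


Convert to decimal for comparison:
  7/2 = 3.5
  2/7 = 0.2857
  7/4 = 1.75
  2/3 = 0.6667
Decimals in increasing order: 0.2857 < 0.6667 < 1.75 < 3.5
Writing each back as its fraction gives the sorted order.
Final answer: 2/7, 2/3, 7/4, 7/2


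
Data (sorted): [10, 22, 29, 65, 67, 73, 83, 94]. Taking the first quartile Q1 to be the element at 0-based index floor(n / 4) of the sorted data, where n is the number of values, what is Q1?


The list has n = 8 elements.
Q1 index = floor(8 / 4) = floor(2) = 2
Counting from index 0 in the sorted data, the element at index 2 is 29.
Final answer: 29


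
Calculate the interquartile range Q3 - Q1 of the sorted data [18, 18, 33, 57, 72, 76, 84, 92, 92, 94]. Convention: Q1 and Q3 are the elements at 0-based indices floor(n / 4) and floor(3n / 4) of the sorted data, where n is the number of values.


The data has n = 10 elements.
Q1 index = floor(10 / 4) = floor(2.5) = 2; Q3 index = floor(3 * 10 / 4) = floor(7.5) = 7
Q1 = element at index 2 = 33
Q3 = element at index 7 = 92
IQR = 92 - 33 = 59
Final answer: 59


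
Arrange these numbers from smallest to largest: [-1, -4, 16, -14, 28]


Original list: [-1, -4, 16, -14, 28]
Repeatedly take the smallest remaining element:
  Remaining [-1, -4, 16, -14, 28] -> smallest is -14
  Remaining [-1, -4, 16, 28] -> smallest is -4
  Remaining [-1, 16, 28] -> smallest is -1
  Remaining [16, 28] -> smallest is 16
  Remaining [28] -> smallest is 28
Collecting the picks in order gives the sorted list.
Final answer: [-14, -4, -1, 16, 28]


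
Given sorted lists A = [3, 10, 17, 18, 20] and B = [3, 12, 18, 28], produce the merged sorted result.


List A: [3, 10, 17, 18, 20]
List B: [3, 12, 18, 28]
Repeatedly compare the front elements and take the smaller:
  3 vs 3 -> take 3
  10 vs 3 -> take 3
  10 vs 12 -> take 10
  17 vs 12 -> take 12
  17 vs 18 -> take 17
  18 vs 18 -> take 18
  20 vs 18 -> take 18
  20 vs 28 -> take 20
  A is exhausted; append the rest of B: [28]
Final answer: [3, 3, 10, 12, 17, 18, 18, 20, 28]


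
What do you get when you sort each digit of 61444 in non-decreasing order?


The number 61444 has digits: 6, 1, 4, 4, 4
Sorted: 1, 4, 4, 4, 6
Joining the sorted digits gives the result.
Final answer: 14446


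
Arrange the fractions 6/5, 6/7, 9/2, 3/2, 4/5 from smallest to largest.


Convert to decimal for comparison:
  6/5 = 1.2
  6/7 = 0.8571
  9/2 = 4.5
  3/2 = 1.5
  4/5 = 0.8
Decimals in increasing order: 0.8 < 0.8571 < 1.2 < 1.5 < 4.5
Writing each back as its fraction gives the sorted order.
Final answer: 4/5, 6/7, 6/5, 3/2, 9/2


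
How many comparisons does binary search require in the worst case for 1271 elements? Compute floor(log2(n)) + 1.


Binary search halves the search space each step.
Maximum comparisons = floor(log2(1271)) + 1
log2(1271) = 10.3117
floor(log2(1271)) = 10, so 10 + 1 = 11
Final answer: 11


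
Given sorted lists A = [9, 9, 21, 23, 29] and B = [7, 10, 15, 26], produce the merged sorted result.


List A: [9, 9, 21, 23, 29]
List B: [7, 10, 15, 26]
Repeatedly compare the front elements and take the smaller:
  9 vs 7 -> take 7
  9 vs 10 -> take 9
  9 vs 10 -> take 9
  21 vs 10 -> take 10
  21 vs 15 -> take 15
  21 vs 26 -> take 21
  23 vs 26 -> take 23
  29 vs 26 -> take 26
  B is exhausted; append the rest of A: [29]
Final answer: [7, 9, 9, 10, 15, 21, 23, 26, 29]


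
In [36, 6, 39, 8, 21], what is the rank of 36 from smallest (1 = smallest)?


Sort ascending: [6, 8, 21, 36, 39]
Find 36 in the sorted list.
36 is at position 4 (1-indexed).
Final answer: 4


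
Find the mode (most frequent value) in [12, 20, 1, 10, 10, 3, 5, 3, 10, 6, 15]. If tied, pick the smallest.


Count the frequency of each value:
  1 appears 1 time(s)
  3 appears 2 time(s)
  5 appears 1 time(s)
  6 appears 1 time(s)
  10 appears 3 time(s)
  12 appears 1 time(s)
  15 appears 1 time(s)
  20 appears 1 time(s)
Maximum frequency is 3.
Only 10 reaches that frequency, so it is the mode.
Final answer: 10


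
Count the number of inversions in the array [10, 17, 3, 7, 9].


For each element, count the later elements that are smaller than it:
  10 (index 0): smaller elements after it = [3, 7, 9] -> 3
  17 (index 1): smaller elements after it = [3, 7, 9] -> 3
  3 (index 2): smaller elements after it = [] -> 0
  7 (index 3): smaller elements after it = [] -> 0
Total inversions = 3 + 3 + 0 + 0 = 6
Final answer: 6


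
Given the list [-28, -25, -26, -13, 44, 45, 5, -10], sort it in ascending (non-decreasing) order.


Original list: [-28, -25, -26, -13, 44, 45, 5, -10]
Repeatedly take the smallest remaining element:
  Remaining [-28, -25, -26, -13, 44, 45, 5, -10] -> smallest is -28
  Remaining [-25, -26, -13, 44, 45, 5, -10] -> smallest is -26
  Remaining [-25, -13, 44, 45, 5, -10] -> smallest is -25
  Remaining [-13, 44, 45, 5, -10] -> smallest is -13
  Remaining [44, 45, 5, -10] -> smallest is -10
  Remaining [44, 45, 5] -> smallest is 5
  Remaining [44, 45] -> smallest is 44
  Remaining [45] -> smallest is 45
Collecting the picks in order gives the sorted list.
Final answer: [-28, -26, -25, -13, -10, 5, 44, 45]


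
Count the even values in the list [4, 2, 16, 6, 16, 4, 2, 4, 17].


Check each element:
  4 is even
  2 is even
  16 is even
  6 is even
  16 is even
  4 is even
  2 is even
  4 is even
  17 is odd
Evens: [4, 2, 16, 6, 16, 4, 2, 4]
Count of evens = 8
Final answer: 8


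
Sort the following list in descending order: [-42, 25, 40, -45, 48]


Original list: [-42, 25, 40, -45, 48]
Repeatedly take the largest remaining element:
  Remaining [-42, 25, 40, -45, 48] -> largest is 48
  Remaining [-42, 25, 40, -45] -> largest is 40
  Remaining [-42, 25, -45] -> largest is 25
  Remaining [-42, -45] -> largest is -42
  Remaining [-45] -> largest is -45
Collecting the picks in order gives the descending list.
Final answer: [48, 40, 25, -42, -45]


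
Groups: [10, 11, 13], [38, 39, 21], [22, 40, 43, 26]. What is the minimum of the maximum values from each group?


Find max of each group:
  Group 1: [10, 11, 13] -> max = 13
  Group 2: [38, 39, 21] -> max = 39
  Group 3: [22, 40, 43, 26] -> max = 43
Maxes: [13, 39, 43]
Minimum of maxes = 13
Final answer: 13


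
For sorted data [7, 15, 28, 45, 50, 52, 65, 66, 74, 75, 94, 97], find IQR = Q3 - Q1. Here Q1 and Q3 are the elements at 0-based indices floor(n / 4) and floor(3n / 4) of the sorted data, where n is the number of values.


The data has n = 12 elements.
Q1 index = floor(12 / 4) = floor(3) = 3; Q3 index = floor(3 * 12 / 4) = floor(9) = 9
Q1 = element at index 3 = 45
Q3 = element at index 9 = 75
IQR = 75 - 45 = 30
Final answer: 30


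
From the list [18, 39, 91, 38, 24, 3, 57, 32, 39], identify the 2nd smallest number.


Sort ascending: [3, 18, 24, 32, 38, 39, 39, 57, 91]
The 2nd element (1-indexed) is at index 1.
Value = 18
Final answer: 18


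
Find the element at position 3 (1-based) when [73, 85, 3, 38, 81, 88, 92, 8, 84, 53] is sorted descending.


Sort descending: [92, 88, 85, 84, 81, 73, 53, 38, 8, 3]
The 3rd element (1-indexed) is at index 2.
Value = 85
Final answer: 85


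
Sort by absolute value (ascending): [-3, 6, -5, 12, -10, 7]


Compute absolute values:
  |-3| = 3
  |6| = 6
  |-5| = 5
  |12| = 12
  |-10| = 10
  |7| = 7
Absolute values in increasing order: 3 < 5 < 6 < 7 < 10 < 12
Listing the original numbers in that order gives the answer.
Final answer: [-3, -5, 6, 7, -10, 12]


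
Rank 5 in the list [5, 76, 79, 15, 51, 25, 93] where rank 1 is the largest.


Sort descending: [93, 79, 76, 51, 25, 15, 5]
Find 5 in the sorted list.
5 is at position 7.
Final answer: 7


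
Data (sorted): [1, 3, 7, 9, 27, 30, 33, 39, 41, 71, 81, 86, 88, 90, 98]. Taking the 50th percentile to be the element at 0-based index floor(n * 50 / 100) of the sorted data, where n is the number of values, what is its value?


The dataset has n = 15 elements.
Index = floor(15 * 50 / 100) = floor(750 / 100) = floor(7.5) = 7
Counting from index 0 in the sorted data, the element at index 7 is 39.
Final answer: 39


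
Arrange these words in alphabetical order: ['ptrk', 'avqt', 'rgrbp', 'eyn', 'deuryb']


Compare strings character by character (the first differing letter decides):
  'avqt' < 'deuryb' since 'a' < 'd' at position 1
  'deuryb' < 'eyn' since 'd' < 'e' at position 1
  'eyn' < 'ptrk' since 'e' < 'p' at position 1
  'ptrk' < 'rgrbp' since 'p' < 'r' at position 1
Chaining these comparisons gives the alphabetical order.
Final answer: ['avqt', 'deuryb', 'eyn', 'ptrk', 'rgrbp']


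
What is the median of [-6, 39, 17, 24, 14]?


First, sort the list: [-6, 14, 17, 24, 39]
The list has 5 elements (odd count).
The middle index is 2 (0-based), and the element there is 17.
Final answer: 17


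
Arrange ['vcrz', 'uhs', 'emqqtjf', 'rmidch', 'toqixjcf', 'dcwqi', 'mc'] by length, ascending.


Compute lengths:
  'vcrz' has length 4
  'uhs' has length 3
  'emqqtjf' has length 7
  'rmidch' has length 6
  'toqixjcf' has length 8
  'dcwqi' has length 5
  'mc' has length 2
Lengths in increasing order: 2 < 3 < 4 < 5 < 6 < 7 < 8
Listing the words in that order gives the answer.
Final answer: ['mc', 'uhs', 'vcrz', 'dcwqi', 'rmidch', 'emqqtjf', 'toqixjcf']


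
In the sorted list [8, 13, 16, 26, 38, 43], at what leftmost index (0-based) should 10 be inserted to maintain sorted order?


List is sorted: [8, 13, 16, 26, 38, 43]
We need the leftmost position where 10 can be inserted, i.e. the first index whose element is >= 10 (or the end of the list if none is).
Binary search with low=0, high=6 (0-based indices):
  low=0, high=6, mid=3: a[3]=26 >= 10, so high = 3
  low=0, high=3, mid=1: a[1]=13 >= 10, so high = 1
  low=0, high=1, mid=0: a[0]=8 < 10, so low = 1
Now low = high = 1, so the insertion index is 1.
Final answer: 1


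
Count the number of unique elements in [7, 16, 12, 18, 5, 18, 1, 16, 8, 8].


List all unique values:
Distinct values: [1, 5, 7, 8, 12, 16, 18]
Count = 7
Final answer: 7


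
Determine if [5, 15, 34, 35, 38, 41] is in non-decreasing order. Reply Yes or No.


Check consecutive pairs:
  5 <= 15? True
  15 <= 34? True
  34 <= 35? True
  35 <= 38? True
  38 <= 41? True
Every consecutive pair is in order, so the list is non-decreasing.
Final answer: Yes


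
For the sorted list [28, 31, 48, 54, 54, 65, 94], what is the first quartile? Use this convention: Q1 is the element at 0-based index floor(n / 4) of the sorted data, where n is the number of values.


The list has n = 7 elements.
Q1 index = floor(7 / 4) = floor(1.75) = 1
Counting from index 0 in the sorted data, the element at index 1 is 31.
Final answer: 31


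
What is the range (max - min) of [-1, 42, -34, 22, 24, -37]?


Maximum value: 42
Minimum value: -37
Range = 42 - (-37) = 79
Final answer: 79


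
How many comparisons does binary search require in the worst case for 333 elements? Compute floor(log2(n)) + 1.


Binary search halves the search space each step.
Maximum comparisons = floor(log2(333)) + 1
log2(333) = 8.3794
floor(log2(333)) = 8, so 8 + 1 = 9
Final answer: 9


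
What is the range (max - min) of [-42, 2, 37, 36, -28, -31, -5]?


Maximum value: 37
Minimum value: -42
Range = 37 - (-42) = 79
Final answer: 79


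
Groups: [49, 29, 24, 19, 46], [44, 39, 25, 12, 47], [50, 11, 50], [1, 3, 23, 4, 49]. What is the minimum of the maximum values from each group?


Find max of each group:
  Group 1: [49, 29, 24, 19, 46] -> max = 49
  Group 2: [44, 39, 25, 12, 47] -> max = 47
  Group 3: [50, 11, 50] -> max = 50
  Group 4: [1, 3, 23, 4, 49] -> max = 49
Maxes: [49, 47, 50, 49]
Minimum of maxes = 47
Final answer: 47


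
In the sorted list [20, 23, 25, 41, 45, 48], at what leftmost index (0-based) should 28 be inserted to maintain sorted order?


List is sorted: [20, 23, 25, 41, 45, 48]
We need the leftmost position where 28 can be inserted, i.e. the first index whose element is >= 28 (or the end of the list if none is).
Binary search with low=0, high=6 (0-based indices):
  low=0, high=6, mid=3: a[3]=41 >= 28, so high = 3
  low=0, high=3, mid=1: a[1]=23 < 28, so low = 2
  low=2, high=3, mid=2: a[2]=25 < 28, so low = 3
Now low = high = 3, so the insertion index is 3.
Final answer: 3


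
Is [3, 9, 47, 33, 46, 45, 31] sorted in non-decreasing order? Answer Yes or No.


Check consecutive pairs:
  3 <= 9? True
  9 <= 47? True
  47 <= 33? False
  33 <= 46? True
  46 <= 45? False
  45 <= 31? False
3 consecutive pair(s) are out of order, so the list is not sorted.
Final answer: No


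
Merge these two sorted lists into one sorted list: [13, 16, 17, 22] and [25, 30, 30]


List A: [13, 16, 17, 22]
List B: [25, 30, 30]
Repeatedly compare the front elements and take the smaller:
  13 vs 25 -> take 13
  16 vs 25 -> take 16
  17 vs 25 -> take 17
  22 vs 25 -> take 22
  A is exhausted; append the rest of B: [25, 30, 30]
Final answer: [13, 16, 17, 22, 25, 30, 30]
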